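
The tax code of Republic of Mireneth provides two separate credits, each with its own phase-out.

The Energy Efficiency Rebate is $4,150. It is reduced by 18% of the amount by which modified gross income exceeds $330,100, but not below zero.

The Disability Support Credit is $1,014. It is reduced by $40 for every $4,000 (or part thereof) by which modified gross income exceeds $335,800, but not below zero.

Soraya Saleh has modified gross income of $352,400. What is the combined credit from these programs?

$950

Energy Efficiency Rebate: 18% of the $22,300 excess over $330,100 is $4,014; credit = $4,150 − $4,014 = $136.
Disability Support Credit: income exceeds $335,800 by $16,600, which is 5 full-or-partial $4,000 increments; reduction = 5 × $40 = $200, leaving $814.
Total: $136 + $814 = $950.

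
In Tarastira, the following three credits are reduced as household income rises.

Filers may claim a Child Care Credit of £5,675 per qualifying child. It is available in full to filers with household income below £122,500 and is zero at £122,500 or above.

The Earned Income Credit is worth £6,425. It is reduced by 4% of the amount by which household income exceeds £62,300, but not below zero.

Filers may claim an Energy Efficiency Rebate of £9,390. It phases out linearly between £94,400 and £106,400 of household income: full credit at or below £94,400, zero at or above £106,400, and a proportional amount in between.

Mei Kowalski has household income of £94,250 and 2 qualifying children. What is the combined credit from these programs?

Child Care Credit: base = 2 × £5,675 = £11,350. £94,250 is below the £122,500 cutoff, so the full £11,350 applies.
Earned Income Credit: 4% of the £31,950 excess over £62,300 is £1,278; credit = £6,425 − £1,278 = £5,147.
Energy Efficiency Rebate: £94,250 is at or below the £94,400 threshold, so the full £9,390 applies.
Total: £11,350 + £5,147 + £9,390 = £25,887.

£25,887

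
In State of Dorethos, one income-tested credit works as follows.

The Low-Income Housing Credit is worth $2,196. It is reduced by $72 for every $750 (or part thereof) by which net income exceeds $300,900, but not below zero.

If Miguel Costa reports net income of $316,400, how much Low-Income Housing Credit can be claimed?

$684

Low-Income Housing Credit: income exceeds $300,900 by $15,500, which is 21 full-or-partial $750 increments; reduction = 21 × $72 = $1,512, leaving $684.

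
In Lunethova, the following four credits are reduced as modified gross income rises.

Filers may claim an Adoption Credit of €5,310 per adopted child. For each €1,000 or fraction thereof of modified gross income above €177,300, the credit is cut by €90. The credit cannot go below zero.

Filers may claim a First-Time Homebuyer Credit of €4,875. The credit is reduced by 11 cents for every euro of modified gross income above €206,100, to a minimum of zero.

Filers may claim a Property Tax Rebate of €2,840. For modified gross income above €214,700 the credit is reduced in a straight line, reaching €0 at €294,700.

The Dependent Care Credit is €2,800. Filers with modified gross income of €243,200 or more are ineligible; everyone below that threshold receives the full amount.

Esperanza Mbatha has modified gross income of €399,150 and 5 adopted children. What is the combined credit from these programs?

Adoption Credit: base = 5 × €5,310 = €26,550. income exceeds €177,300 by €221,850, which is 222 full-or-partial €1,000 increments; reduction = 222 × €90 = €19,980, leaving €6,570.
First-Time Homebuyer Credit: 11% of the €193,050 excess over €206,100 is €21,235.50 ≥ base, so the credit is €0.
Property Tax Rebate: €399,150 is at or above €294,700, so the credit is €0.
Dependent Care Credit: €399,150 meets or exceeds the €243,200 cutoff, so the credit is €0.
Total: €6,570 + €0 + €0 + €0 = €6,570.

€6,570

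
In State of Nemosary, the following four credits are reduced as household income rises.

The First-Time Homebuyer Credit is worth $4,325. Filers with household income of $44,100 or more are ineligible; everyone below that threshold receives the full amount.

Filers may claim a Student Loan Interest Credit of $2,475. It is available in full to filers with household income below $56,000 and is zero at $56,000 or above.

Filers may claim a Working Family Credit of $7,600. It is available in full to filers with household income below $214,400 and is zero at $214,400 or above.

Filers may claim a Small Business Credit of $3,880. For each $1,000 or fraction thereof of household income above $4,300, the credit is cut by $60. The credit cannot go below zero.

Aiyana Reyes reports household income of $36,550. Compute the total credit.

$16,300

First-Time Homebuyer Credit: $36,550 is below the $44,100 cutoff, so the full $4,325 applies.
Student Loan Interest Credit: $36,550 is below the $56,000 cutoff, so the full $2,475 applies.
Working Family Credit: $36,550 is below the $214,400 cutoff, so the full $7,600 applies.
Small Business Credit: income exceeds $4,300 by $32,250, which is 33 full-or-partial $1,000 increments; reduction = 33 × $60 = $1,980, leaving $1,900.
Total: $4,325 + $2,475 + $7,600 + $1,900 = $16,300.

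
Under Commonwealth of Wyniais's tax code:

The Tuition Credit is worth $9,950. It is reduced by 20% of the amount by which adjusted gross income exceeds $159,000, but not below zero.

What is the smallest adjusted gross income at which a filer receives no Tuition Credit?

The credit falls by 20% of each dollar above $159,000, so it reaches zero when the excess is $9,950 / 20% = $49,750: income = $159,000 + $49,750 = $208,750.

$208,750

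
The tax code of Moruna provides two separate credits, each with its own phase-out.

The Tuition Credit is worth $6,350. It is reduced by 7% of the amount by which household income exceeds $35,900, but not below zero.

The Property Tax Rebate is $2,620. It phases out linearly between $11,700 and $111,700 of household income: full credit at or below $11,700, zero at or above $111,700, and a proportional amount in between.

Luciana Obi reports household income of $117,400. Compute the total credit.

Tuition Credit: 7% of the $81,500 excess over $35,900 is $5,705; credit = $6,350 − $5,705 = $645.
Property Tax Rebate: $117,400 is at or above $111,700, so the credit is $0.
Total: $645 + $0 = $645.

$645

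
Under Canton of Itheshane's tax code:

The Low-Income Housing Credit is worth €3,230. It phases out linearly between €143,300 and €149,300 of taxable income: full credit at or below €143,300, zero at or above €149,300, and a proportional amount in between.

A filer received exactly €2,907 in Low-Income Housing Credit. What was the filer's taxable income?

€2,907 is 2,907/3,230 of the full €3,230, so 323/3,230 of the €6,000 range has been used: income = €143,300 + €6,000 × 323/3,230 = €143,900.

€143,900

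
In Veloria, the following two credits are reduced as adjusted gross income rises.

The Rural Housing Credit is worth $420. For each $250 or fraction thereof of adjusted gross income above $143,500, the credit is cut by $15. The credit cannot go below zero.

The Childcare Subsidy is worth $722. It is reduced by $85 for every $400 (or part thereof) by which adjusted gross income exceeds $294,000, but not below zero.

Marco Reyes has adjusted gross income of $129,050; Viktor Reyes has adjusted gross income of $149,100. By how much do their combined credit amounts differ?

Marco ($129,050): Rural Housing Credit: $129,050 is at or below the $143,500 threshold, so the full $420 applies. Childcare Subsidy: $129,050 is at or below the $294,000 threshold, so the full $722 applies. total $420 + $722 = $1,142
Viktor ($149,100): Rural Housing Credit: income exceeds $143,500 by $5,600, which is 23 full-or-partial $250 increments; reduction = 23 × $15 = $345, leaving $75. Childcare Subsidy: $149,100 is at or below the $294,000 threshold, so the full $722 applies. total $75 + $722 = $797
Difference: |$1,142 − $797| = $345.

$345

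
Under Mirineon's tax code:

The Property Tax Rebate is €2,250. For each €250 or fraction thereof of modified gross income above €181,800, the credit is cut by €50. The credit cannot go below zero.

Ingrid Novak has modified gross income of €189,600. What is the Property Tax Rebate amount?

€650

Property Tax Rebate: income exceeds €181,800 by €7,800, which is 32 full-or-partial €250 increments; reduction = 32 × €50 = €1,600, leaving €650.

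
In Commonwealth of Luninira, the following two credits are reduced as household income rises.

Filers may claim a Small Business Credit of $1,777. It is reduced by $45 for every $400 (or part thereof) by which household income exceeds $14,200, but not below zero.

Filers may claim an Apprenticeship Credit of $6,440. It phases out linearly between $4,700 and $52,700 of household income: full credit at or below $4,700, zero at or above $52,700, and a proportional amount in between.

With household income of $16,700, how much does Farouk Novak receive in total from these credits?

Small Business Credit: income exceeds $14,200 by $2,500, which is 7 full-or-partial $400 increments; reduction = 7 × $45 = $315, leaving $1,462.
Apprenticeship Credit: $16,700 is $12,000 into a $48,000 phase-out range, leaving 36,000/48,000 of the credit: $6,440 × 36,000/48,000 = $4,830.
Total: $1,462 + $4,830 = $6,292.

$6,292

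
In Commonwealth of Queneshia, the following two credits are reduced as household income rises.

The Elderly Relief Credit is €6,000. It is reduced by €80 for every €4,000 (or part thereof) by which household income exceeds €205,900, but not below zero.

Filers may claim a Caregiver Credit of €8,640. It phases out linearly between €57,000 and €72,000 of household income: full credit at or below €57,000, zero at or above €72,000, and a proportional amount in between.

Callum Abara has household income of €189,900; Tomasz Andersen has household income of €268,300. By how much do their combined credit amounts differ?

Callum (€189,900): Elderly Relief Credit: €189,900 is at or below the €205,900 threshold, so the full €6,000 applies. Caregiver Credit: €189,900 is at or above €72,000, so the credit is €0. total €6,000 + €0 = €6,000
Tomasz (€268,300): Elderly Relief Credit: income exceeds €205,900 by €62,400, which is 16 full-or-partial €4,000 increments; reduction = 16 × €80 = €1,280, leaving €4,720. Caregiver Credit: €268,300 is at or above €72,000, so the credit is €0. total €4,720 + €0 = €4,720
Difference: |€6,000 − €4,720| = €1,280.

€1,280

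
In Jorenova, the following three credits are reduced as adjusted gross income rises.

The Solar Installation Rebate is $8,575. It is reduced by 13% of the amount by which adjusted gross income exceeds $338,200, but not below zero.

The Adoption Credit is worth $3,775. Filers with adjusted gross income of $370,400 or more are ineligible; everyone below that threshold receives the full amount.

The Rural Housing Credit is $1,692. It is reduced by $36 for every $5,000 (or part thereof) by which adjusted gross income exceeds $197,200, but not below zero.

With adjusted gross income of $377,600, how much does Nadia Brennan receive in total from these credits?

$3,813

Solar Installation Rebate: 13% of the $39,400 excess over $338,200 is $5,122; credit = $8,575 − $5,122 = $3,453.
Adoption Credit: $377,600 meets or exceeds the $370,400 cutoff, so the credit is $0.
Rural Housing Credit: income exceeds $197,200 by $180,400, which is 37 full-or-partial $5,000 increments; reduction = 37 × $36 = $1,332, leaving $360.
Total: $3,453 + $0 + $360 = $3,813.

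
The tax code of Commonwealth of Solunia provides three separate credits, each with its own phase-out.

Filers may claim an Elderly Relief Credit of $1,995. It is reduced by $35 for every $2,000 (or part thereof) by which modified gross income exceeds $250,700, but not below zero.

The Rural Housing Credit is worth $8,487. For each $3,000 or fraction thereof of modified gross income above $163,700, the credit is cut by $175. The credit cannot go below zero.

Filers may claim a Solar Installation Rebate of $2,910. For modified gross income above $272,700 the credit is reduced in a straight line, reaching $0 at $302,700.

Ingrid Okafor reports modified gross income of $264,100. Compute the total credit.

$7,197

Elderly Relief Credit: income exceeds $250,700 by $13,400, which is 7 full-or-partial $2,000 increments; reduction = 7 × $35 = $245, leaving $1,750.
Rural Housing Credit: income exceeds $163,700 by $100,400, which is 34 full-or-partial $3,000 increments; reduction = 34 × $175 = $5,950, leaving $2,537.
Solar Installation Rebate: $264,100 is at or below the $272,700 threshold, so the full $2,910 applies.
Total: $1,750 + $2,537 + $2,910 = $7,197.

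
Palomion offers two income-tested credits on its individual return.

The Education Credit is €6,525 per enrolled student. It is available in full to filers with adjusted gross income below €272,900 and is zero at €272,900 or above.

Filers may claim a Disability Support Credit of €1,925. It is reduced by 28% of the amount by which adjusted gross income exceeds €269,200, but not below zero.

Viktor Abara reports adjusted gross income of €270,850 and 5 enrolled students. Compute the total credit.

€34,088

Education Credit: base = 5 × €6,525 = €32,625. €270,850 is below the €272,900 cutoff, so the full €32,625 applies.
Disability Support Credit: 28% of the €1,650 excess over €269,200 is €462; credit = €1,925 − €462 = €1,463.
Total: €32,625 + €1,463 = €34,088.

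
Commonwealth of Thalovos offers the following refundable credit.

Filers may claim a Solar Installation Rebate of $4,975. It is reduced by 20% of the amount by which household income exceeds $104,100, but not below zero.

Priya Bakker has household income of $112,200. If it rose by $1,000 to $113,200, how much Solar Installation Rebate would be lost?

At $112,200 — 20% of the $8,100 excess over $104,100 is $1,620; credit = $4,975 − $1,620 = $3,355.
At $113,200 — 20% of the $9,100 excess over $104,100 is $1,820; credit = $4,975 − $1,820 = $3,155.
Lost: $3,355 − $3,155 = $200.

$200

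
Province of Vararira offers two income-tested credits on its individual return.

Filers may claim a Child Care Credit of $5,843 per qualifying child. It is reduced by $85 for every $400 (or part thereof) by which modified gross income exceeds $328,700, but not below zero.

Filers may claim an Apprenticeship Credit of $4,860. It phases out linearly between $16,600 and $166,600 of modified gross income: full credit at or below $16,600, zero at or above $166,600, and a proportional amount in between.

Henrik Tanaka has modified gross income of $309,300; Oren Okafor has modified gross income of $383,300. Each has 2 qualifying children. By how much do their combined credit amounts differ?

$11,645

Henrik ($309,300): Child Care Credit: base = 2 × $5,843 = $11,686. $309,300 is at or below the $328,700 threshold, so the full $11,686 applies. Apprenticeship Credit: $309,300 is at or above $166,600, so the credit is $0. total $11,686 + $0 = $11,686
Oren ($383,300): Child Care Credit: base = 2 × $5,843 = $11,686. income exceeds $328,700 by $54,600, which is 137 full-or-partial $400 increments; reduction = 137 × $85 = $11,645, leaving $41. Apprenticeship Credit: $383,300 is at or above $166,600, so the credit is $0. total $41 + $0 = $41
Difference: |$11,686 − $41| = $11,645.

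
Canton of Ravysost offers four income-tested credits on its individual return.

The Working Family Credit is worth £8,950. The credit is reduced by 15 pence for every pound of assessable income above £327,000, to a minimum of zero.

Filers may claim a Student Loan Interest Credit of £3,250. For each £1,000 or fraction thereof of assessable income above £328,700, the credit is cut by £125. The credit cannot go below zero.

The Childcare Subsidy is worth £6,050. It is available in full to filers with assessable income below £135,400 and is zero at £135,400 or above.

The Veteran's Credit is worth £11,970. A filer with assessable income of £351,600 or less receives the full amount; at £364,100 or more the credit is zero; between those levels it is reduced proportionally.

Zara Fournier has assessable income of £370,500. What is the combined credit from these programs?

Working Family Credit: 15% of the £43,500 excess over £327,000 is £6,525; credit = £8,950 − £6,525 = £2,425.
Student Loan Interest Credit: income exceeds £328,700 by £41,800 → 42 increments × £125 = £5,250 ≥ base, so the credit is £0.
Childcare Subsidy: £370,500 meets or exceeds the £135,400 cutoff, so the credit is £0.
Veteran's Credit: £370,500 is at or above £364,100, so the credit is £0.
Total: £2,425 + £0 + £0 + £0 = £2,425.

£2,425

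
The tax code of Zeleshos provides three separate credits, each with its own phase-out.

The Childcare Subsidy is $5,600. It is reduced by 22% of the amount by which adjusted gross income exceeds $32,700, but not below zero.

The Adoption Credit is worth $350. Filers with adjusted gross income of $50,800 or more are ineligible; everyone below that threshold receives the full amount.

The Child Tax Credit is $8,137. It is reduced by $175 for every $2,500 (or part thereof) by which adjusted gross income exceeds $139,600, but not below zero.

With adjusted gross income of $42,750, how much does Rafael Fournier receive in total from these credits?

Childcare Subsidy: 22% of the $10,050 excess over $32,700 is $2,211; credit = $5,600 − $2,211 = $3,389.
Adoption Credit: $42,750 is below the $50,800 cutoff, so the full $350 applies.
Child Tax Credit: $42,750 is at or below the $139,600 threshold, so the full $8,137 applies.
Total: $3,389 + $350 + $8,137 = $11,876.

$11,876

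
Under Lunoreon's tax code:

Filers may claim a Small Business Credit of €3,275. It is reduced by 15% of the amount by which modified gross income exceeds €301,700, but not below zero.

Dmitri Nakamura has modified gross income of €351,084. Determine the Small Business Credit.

Small Business Credit: 15% of the €49,384 excess over €301,700 is €7,407.60 ≥ base, so the credit is €0.

€0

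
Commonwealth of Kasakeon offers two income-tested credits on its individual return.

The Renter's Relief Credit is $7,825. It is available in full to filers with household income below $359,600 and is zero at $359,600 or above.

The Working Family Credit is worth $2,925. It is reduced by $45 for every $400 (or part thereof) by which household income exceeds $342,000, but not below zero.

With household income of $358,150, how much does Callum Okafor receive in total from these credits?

$8,905

Renter's Relief Credit: $358,150 is below the $359,600 cutoff, so the full $7,825 applies.
Working Family Credit: income exceeds $342,000 by $16,150, which is 41 full-or-partial $400 increments; reduction = 41 × $45 = $1,845, leaving $1,080.
Total: $7,825 + $1,080 = $8,905.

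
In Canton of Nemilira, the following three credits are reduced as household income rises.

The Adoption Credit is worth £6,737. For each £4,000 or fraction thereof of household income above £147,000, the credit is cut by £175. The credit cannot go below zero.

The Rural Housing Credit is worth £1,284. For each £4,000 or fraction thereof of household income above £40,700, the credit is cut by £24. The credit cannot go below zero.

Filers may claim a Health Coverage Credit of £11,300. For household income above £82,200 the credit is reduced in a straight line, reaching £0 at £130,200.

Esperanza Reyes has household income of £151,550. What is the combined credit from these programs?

Adoption Credit: income exceeds £147,000 by £4,550, which is 2 full-or-partial £4,000 increments; reduction = 2 × £175 = £350, leaving £6,387.
Rural Housing Credit: income exceeds £40,700 by £110,850, which is 28 full-or-partial £4,000 increments; reduction = 28 × £24 = £672, leaving £612.
Health Coverage Credit: £151,550 is at or above £130,200, so the credit is £0.
Total: £6,387 + £612 + £0 = £6,999.

£6,999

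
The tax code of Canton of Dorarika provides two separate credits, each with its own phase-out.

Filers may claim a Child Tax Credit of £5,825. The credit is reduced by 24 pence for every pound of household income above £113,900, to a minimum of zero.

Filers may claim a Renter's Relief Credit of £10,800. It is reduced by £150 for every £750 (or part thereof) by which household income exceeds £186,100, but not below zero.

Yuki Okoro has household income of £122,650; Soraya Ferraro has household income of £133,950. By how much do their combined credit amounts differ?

Yuki (£122,650): Child Tax Credit: 24% of the £8,750 excess over £113,900 is £2,100; credit = £5,825 − £2,100 = £3,725. Renter's Relief Credit: £122,650 is at or below the £186,100 threshold, so the full £10,800 applies. total £3,725 + £10,800 = £14,525
Soraya (£133,950): Child Tax Credit: 24% of the £20,050 excess over £113,900 is £4,812; credit = £5,825 − £4,812 = £1,013. Renter's Relief Credit: £133,950 is at or below the £186,100 threshold, so the full £10,800 applies. total £1,013 + £10,800 = £11,813
Difference: |£14,525 − £11,813| = £2,712.

£2,712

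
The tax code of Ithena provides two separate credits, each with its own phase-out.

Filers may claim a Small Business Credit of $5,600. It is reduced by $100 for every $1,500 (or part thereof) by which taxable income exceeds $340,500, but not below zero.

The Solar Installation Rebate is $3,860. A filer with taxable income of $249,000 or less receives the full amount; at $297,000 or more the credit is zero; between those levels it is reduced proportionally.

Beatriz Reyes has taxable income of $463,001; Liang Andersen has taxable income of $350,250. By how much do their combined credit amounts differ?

$4,900

Beatriz ($463,001): Small Business Credit: income exceeds $340,500 by $122,501 → 82 increments × $100 = $8,200 ≥ base, so the credit is $0. Solar Installation Rebate: $463,001 is at or above $297,000, so the credit is $0. total $0 + $0 = $0
Liang ($350,250): Small Business Credit: income exceeds $340,500 by $9,750, which is 7 full-or-partial $1,500 increments; reduction = 7 × $100 = $700, leaving $4,900. Solar Installation Rebate: $350,250 is at or above $297,000, so the credit is $0. total $4,900 + $0 = $4,900
Difference: |$0 − $4,900| = $4,900.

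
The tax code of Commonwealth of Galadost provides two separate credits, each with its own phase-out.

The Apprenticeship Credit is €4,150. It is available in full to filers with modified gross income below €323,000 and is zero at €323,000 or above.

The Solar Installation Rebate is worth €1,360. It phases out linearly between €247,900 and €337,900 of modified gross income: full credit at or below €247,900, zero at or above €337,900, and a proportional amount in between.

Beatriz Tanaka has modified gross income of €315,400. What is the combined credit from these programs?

Apprenticeship Credit: €315,400 is below the €323,000 cutoff, so the full €4,150 applies.
Solar Installation Rebate: €315,400 is €67,500 into a €90,000 phase-out range, leaving 22,500/90,000 of the credit: €1,360 × 22,500/90,000 = €340.
Total: €4,150 + €340 = €4,490.

€4,490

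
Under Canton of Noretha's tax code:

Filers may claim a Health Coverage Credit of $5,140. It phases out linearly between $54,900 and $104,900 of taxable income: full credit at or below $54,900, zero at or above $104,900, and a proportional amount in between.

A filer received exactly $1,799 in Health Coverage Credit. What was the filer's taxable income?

$87,400

$1,799 is 1,799/5,140 of the full $5,140, so 3,341/5,140 of the $50,000 range has been used: income = $54,900 + $50,000 × 3,341/5,140 = $87,400.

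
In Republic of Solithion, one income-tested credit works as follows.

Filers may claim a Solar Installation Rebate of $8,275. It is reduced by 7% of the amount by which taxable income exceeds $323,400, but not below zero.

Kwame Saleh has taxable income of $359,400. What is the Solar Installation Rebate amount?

$5,755

Solar Installation Rebate: 7% of the $36,000 excess over $323,400 is $2,520; credit = $8,275 − $2,520 = $5,755.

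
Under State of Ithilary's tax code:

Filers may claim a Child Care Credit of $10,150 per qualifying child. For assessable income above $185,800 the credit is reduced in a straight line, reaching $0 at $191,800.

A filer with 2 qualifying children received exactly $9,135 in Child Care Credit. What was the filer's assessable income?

Full credit = 2 × $10,150 = $20,300.
$9,135 is 9,135/20,300 of the full $20,300, so 11,165/20,300 of the $6,000 range has been used: income = $185,800 + $6,000 × 11,165/20,300 = $189,100.

$189,100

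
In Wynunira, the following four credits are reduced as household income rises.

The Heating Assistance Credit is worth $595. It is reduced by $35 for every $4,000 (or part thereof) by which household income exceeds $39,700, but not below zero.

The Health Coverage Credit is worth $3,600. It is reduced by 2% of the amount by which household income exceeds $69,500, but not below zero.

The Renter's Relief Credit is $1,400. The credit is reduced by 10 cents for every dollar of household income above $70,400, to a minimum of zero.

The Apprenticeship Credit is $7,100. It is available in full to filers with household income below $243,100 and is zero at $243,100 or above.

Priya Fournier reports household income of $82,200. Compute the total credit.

Heating Assistance Credit: income exceeds $39,700 by $42,500, which is 11 full-or-partial $4,000 increments; reduction = 11 × $35 = $385, leaving $210.
Health Coverage Credit: 2% of the $12,700 excess over $69,500 is $254; credit = $3,600 − $254 = $3,346.
Renter's Relief Credit: 10% of the $11,800 excess over $70,400 is $1,180; credit = $1,400 − $1,180 = $220.
Apprenticeship Credit: $82,200 is below the $243,100 cutoff, so the full $7,100 applies.
Total: $210 + $3,346 + $220 + $7,100 = $10,876.

$10,876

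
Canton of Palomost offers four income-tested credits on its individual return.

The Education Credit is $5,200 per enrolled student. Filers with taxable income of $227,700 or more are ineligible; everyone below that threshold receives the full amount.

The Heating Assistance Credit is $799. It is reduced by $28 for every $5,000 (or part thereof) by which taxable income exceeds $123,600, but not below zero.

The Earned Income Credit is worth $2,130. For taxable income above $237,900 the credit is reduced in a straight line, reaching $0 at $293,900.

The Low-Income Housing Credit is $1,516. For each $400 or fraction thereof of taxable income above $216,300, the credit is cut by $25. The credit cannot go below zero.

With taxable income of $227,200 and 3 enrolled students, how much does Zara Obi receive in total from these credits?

$18,757

Education Credit: base = 3 × $5,200 = $15,600. $227,200 is below the $227,700 cutoff, so the full $15,600 applies.
Heating Assistance Credit: income exceeds $123,600 by $103,600, which is 21 full-or-partial $5,000 increments; reduction = 21 × $28 = $588, leaving $211.
Earned Income Credit: $227,200 is at or below the $237,900 threshold, so the full $2,130 applies.
Low-Income Housing Credit: income exceeds $216,300 by $10,900, which is 28 full-or-partial $400 increments; reduction = 28 × $25 = $700, leaving $816.
Total: $15,600 + $211 + $2,130 + $816 = $18,757.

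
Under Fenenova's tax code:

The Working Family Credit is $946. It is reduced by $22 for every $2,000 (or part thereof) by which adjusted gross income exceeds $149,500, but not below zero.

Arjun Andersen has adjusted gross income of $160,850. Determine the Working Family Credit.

Working Family Credit: income exceeds $149,500 by $11,350, which is 6 full-or-partial $2,000 increments; reduction = 6 × $22 = $132, leaving $814.

$814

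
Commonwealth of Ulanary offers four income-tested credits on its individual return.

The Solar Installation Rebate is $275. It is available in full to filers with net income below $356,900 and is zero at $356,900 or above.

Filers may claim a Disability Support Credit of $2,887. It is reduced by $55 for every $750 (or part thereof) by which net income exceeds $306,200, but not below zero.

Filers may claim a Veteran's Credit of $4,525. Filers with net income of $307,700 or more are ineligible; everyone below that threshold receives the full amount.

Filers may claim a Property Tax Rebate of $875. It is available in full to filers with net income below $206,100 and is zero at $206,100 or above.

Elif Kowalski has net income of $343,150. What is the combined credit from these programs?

$412

Solar Installation Rebate: $343,150 is below the $356,900 cutoff, so the full $275 applies.
Disability Support Credit: income exceeds $306,200 by $36,950, which is 50 full-or-partial $750 increments; reduction = 50 × $55 = $2,750, leaving $137.
Veteran's Credit: $343,150 meets or exceeds the $307,700 cutoff, so the credit is $0.
Property Tax Rebate: $343,150 meets or exceeds the $206,100 cutoff, so the credit is $0.
Total: $275 + $137 + $0 + $0 = $412.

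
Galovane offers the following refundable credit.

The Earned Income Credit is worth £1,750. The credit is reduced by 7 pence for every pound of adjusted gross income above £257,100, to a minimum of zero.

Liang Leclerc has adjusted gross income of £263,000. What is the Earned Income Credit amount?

Earned Income Credit: 7% of the £5,900 excess over £257,100 is £413; credit = £1,750 − £413 = £1,337.

£1,337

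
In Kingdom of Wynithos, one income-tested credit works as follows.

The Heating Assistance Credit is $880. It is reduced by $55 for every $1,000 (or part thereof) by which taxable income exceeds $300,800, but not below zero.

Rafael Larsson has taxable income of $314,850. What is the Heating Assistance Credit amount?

$55

Heating Assistance Credit: income exceeds $300,800 by $14,050, which is 15 full-or-partial $1,000 increments; reduction = 15 × $55 = $825, leaving $55.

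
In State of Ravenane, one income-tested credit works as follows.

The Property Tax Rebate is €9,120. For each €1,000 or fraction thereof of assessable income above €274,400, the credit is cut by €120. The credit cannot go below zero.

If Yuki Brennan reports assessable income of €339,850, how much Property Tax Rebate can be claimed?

€1,200

Property Tax Rebate: income exceeds €274,400 by €65,450, which is 66 full-or-partial €1,000 increments; reduction = 66 × €120 = €7,920, leaving €1,200.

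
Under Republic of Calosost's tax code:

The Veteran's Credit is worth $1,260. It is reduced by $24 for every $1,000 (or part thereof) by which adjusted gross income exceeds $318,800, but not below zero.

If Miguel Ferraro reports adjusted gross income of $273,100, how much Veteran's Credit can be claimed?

$1,260

Veteran's Credit: $273,100 is at or below the $318,800 threshold, so the full $1,260 applies.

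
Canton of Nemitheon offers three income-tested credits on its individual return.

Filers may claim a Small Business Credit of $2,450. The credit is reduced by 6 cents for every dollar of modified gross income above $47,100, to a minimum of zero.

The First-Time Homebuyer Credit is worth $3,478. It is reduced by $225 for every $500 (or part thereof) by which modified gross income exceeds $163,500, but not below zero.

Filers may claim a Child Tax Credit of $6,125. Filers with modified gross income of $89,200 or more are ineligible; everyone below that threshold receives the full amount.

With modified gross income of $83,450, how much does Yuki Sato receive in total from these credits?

$9,872

Small Business Credit: 6% of the $36,350 excess over $47,100 is $2,181; credit = $2,450 − $2,181 = $269.
First-Time Homebuyer Credit: $83,450 is at or below the $163,500 threshold, so the full $3,478 applies.
Child Tax Credit: $83,450 is below the $89,200 cutoff, so the full $6,125 applies.
Total: $269 + $3,478 + $6,125 = $9,872.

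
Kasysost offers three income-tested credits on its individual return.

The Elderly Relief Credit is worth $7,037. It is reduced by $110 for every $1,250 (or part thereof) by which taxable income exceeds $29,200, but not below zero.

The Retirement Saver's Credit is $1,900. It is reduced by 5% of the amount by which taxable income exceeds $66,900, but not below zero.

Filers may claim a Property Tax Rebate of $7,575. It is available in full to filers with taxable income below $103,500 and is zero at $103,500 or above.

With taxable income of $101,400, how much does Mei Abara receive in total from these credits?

Elderly Relief Credit: income exceeds $29,200 by $72,200, which is 58 full-or-partial $1,250 increments; reduction = 58 × $110 = $6,380, leaving $657.
Retirement Saver's Credit: 5% of the $34,500 excess over $66,900 is $1,725; credit = $1,900 − $1,725 = $175.
Property Tax Rebate: $101,400 is below the $103,500 cutoff, so the full $7,575 applies.
Total: $657 + $175 + $7,575 = $8,407.

$8,407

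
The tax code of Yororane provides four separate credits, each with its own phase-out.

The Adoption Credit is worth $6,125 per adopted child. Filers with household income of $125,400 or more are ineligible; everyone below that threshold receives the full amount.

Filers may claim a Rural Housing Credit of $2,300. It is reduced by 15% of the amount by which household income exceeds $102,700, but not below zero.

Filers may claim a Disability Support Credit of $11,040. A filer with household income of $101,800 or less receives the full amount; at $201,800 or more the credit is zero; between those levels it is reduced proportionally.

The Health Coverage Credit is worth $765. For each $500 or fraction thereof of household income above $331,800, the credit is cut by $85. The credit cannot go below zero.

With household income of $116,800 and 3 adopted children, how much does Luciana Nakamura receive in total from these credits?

Adoption Credit: base = 3 × $6,125 = $18,375. $116,800 is below the $125,400 cutoff, so the full $18,375 applies.
Rural Housing Credit: 15% of the $14,100 excess over $102,700 is $2,115; credit = $2,300 − $2,115 = $185.
Disability Support Credit: $116,800 is $15,000 into a $100,000 phase-out range, leaving 85,000/100,000 of the credit: $11,040 × 85,000/100,000 = $9,384.
Health Coverage Credit: $116,800 is at or below the $331,800 threshold, so the full $765 applies.
Total: $18,375 + $185 + $9,384 + $765 = $28,709.

$28,709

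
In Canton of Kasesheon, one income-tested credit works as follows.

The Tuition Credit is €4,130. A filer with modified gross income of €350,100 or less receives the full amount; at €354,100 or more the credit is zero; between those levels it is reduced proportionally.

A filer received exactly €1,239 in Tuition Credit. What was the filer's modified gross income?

€1,239 is 1,239/4,130 of the full €4,130, so 2,891/4,130 of the €4,000 range has been used: income = €350,100 + €4,000 × 2,891/4,130 = €352,900.

€352,900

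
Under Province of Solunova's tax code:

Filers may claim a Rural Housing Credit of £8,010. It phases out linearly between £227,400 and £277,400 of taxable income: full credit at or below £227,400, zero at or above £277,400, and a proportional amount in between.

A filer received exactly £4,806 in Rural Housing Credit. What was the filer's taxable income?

£247,400

£4,806 is 4,806/8,010 of the full £8,010, so 3,204/8,010 of the £50,000 range has been used: income = £227,400 + £50,000 × 3,204/8,010 = £247,400.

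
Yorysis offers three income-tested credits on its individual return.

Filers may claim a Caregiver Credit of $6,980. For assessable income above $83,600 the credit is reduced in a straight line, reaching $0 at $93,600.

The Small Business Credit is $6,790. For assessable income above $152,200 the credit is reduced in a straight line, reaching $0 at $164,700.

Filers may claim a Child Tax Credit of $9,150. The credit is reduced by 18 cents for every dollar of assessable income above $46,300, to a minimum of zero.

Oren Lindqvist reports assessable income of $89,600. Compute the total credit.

Caregiver Credit: $89,600 is $6,000 into a $10,000 phase-out range, leaving 4,000/10,000 of the credit: $6,980 × 4,000/10,000 = $2,792.
Small Business Credit: $89,600 is at or below the $152,200 threshold, so the full $6,790 applies.
Child Tax Credit: 18% of the $43,300 excess over $46,300 is $7,794; credit = $9,150 − $7,794 = $1,356.
Total: $2,792 + $6,790 + $1,356 = $10,938.

$10,938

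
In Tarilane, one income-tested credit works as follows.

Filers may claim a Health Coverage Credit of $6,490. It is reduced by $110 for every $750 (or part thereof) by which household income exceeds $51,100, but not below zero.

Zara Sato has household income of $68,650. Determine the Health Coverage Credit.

Health Coverage Credit: income exceeds $51,100 by $17,550, which is 24 full-or-partial $750 increments; reduction = 24 × $110 = $2,640, leaving $3,850.

$3,850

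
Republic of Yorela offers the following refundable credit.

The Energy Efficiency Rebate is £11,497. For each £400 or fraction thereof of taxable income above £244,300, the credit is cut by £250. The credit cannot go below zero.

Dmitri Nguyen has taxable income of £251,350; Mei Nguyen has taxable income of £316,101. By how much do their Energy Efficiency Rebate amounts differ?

Dmitri (£251,350): Energy Efficiency Rebate: income exceeds £244,300 by £7,050, which is 18 full-or-partial £400 increments; reduction = 18 × £250 = £4,500, leaving £6,997.
Mei (£316,101): Energy Efficiency Rebate: income exceeds £244,300 by £71,801 → 180 increments × £250 = £45,000 ≥ base, so the credit is £0.
Difference: |£6,997 − £0| = £6,997.

£6,997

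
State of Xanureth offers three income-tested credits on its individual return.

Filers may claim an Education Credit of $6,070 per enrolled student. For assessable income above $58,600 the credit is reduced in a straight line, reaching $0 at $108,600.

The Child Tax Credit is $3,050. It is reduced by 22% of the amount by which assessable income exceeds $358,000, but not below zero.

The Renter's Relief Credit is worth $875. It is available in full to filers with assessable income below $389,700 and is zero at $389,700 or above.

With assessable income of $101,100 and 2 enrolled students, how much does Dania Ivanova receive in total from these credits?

$5,746

Education Credit: base = 2 × $6,070 = $12,140. $101,100 is $42,500 into a $50,000 phase-out range, leaving 7,500/50,000 of the credit: $12,140 × 7,500/50,000 = $1,821.
Child Tax Credit: $101,100 is at or below the $358,000 threshold, so the full $3,050 applies.
Renter's Relief Credit: $101,100 is below the $389,700 cutoff, so the full $875 applies.
Total: $1,821 + $3,050 + $875 = $5,746.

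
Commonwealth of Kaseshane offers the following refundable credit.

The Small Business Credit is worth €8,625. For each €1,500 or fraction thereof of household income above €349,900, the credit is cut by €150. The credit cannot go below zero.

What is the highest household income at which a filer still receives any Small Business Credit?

After 57 increments the reduction is 57 × €150 = €8,550, leaving €75; one more increment wipes it out. Increment 57 ends at excess 57 × €1,500 = €85,500, so the highest qualifying income is €349,900 + €85,500 = €435,400.

€435,400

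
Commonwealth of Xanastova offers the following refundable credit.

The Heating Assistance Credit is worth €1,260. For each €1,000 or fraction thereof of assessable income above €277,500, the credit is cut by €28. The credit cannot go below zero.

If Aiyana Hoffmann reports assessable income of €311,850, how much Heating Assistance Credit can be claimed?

€280

Heating Assistance Credit: income exceeds €277,500 by €34,350, which is 35 full-or-partial €1,000 increments; reduction = 35 × €28 = €980, leaving €280.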